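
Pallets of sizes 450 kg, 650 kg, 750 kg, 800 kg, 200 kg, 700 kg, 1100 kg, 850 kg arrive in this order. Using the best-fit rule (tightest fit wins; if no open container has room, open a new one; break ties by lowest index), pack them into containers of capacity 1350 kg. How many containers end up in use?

  450 → container 1 (new)  [load 450/1350]
  650 → container 1  [load 1100/1350]
  750 → container 2 (new)  [load 750/1350]
  800 → container 3 (new)  [load 800/1350]
  200 → container 1  [load 1300/1350]
  700 → container 4 (new)  [load 700/1350]
  1100 → container 5 (new)  [load 1100/1350]
  850 → container 6 (new)  [load 850/1350]
6 containers opened.

6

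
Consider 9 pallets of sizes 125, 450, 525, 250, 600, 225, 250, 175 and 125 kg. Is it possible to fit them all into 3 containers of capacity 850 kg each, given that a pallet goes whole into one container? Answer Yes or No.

Total = 2725 kg; ⌈2725/850⌉ = 4.
At least 4 containers are required, but only 3 are allowed.

No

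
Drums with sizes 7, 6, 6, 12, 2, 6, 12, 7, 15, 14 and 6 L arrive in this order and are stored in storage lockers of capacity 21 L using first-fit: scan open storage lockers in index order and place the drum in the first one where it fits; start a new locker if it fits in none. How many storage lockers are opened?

5

  7 → locker 1 (new)  [load 7/21]
  6 → locker 1  [load 13/21]
  6 → locker 1  [load 19/21]
  12 → locker 2 (new)  [load 12/21]
  2 → locker 1  [load 21/21]
  6 → locker 2  [load 18/21]
  12 → locker 3 (new)  [load 12/21]
  7 → locker 3  [load 19/21]
  15 → locker 4 (new)  [load 15/21]
  14 → locker 5 (new)  [load 14/21]
  6 → locker 4  [load 21/21]
5 storage lockers opened.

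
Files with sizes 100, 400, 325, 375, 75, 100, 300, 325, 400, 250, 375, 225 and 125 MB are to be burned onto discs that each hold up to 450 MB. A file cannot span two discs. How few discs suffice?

9

Total = 400 + 400 + 375 + 375 + 325 + 325 + 300 + 250 + 225 + 125 + 100 + 100 + 75 = 3375 MB.
Lower bound: ⌈3375/450⌉ = 8 discs.
A packing using 9 discs:
  disc 1: 400 = 400
  disc 2: 400 = 400
  disc 3: 375 + 75 = 450
  disc 4: 375 = 375
  disc 5: 325 + 125 = 450
  disc 6: 325 + 100 = 425
  disc 7: 300 + 100 = 400
  disc 8: 250 = 250
  disc 9: 225 = 225
No arrangement into 8 discs stays within capacity, so 9 is optimal.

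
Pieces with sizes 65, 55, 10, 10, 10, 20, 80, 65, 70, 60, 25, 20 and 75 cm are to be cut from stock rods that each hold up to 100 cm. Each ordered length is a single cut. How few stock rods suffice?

Total = 80 + 75 + 70 + 65 + 65 + 60 + 55 + 25 + 20 + 20 + 10 + 10 + 10 = 565 cm.
Lower bound: ⌈565/100⌉ = 6 stock rods.
Also, 7 pieces each exceed 50 cm, and no two of those can share a stock rod, so at least 7 stock rods are needed.
A packing using 7 stock rods:
  stock rod 1: 80 + 20 = 100
  stock rod 2: 75 + 25 = 100
  stock rod 3: 70 + 20 + 10 = 100
  stock rod 4: 65 + 10 + 10 = 85
  stock rod 5: 65 = 65
  stock rod 6: 60 = 60
  stock rod 7: 55 = 55
This matches the lower bound, so 7 is optimal.

7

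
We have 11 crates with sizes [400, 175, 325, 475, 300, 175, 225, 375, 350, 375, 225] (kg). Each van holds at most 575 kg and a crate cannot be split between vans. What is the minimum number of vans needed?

Total = 475 + 400 + 375 + 375 + 350 + 325 + 300 + 225 + 225 + 175 + 175 = 3400 kg.
Lower bound: ⌈3400/575⌉ = 6 vans.
Also, 7 crates each exceed 575/2 kg, and no two of those can share a van, so at least 7 vans are needed.
A packing using 7 vans:
  van 1: 475 = 475
  van 2: 400 + 175 = 575
  van 3: 375 + 175 = 550
  van 4: 375 = 375
  van 5: 350 + 225 = 575
  van 6: 325 + 225 = 550
  van 7: 300 = 300
This matches the lower bound, so 7 is optimal.

7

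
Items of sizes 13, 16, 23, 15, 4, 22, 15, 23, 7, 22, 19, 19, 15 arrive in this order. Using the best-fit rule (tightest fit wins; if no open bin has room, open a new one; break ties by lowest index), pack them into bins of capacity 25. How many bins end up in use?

  13 → bin 1 (new)  [load 13/25]
  16 → bin 2 (new)  [load 16/25]
  23 → bin 3 (new)  [load 23/25]
  15 → bin 4 (new)  [load 15/25]
  4 → bin 2  [load 20/25]
  22 → bin 5 (new)  [load 22/25]
  15 → bin 6 (new)  [load 15/25]
  23 → bin 7 (new)  [load 23/25]
  7 → bin 4  [load 22/25]
  22 → bin 8 (new)  [load 22/25]
  19 → bin 9 (new)  [load 19/25]
  19 → bin 10 (new)  [load 19/25]
  15 → bin 11 (new)  [load 15/25]
11 bins opened.

11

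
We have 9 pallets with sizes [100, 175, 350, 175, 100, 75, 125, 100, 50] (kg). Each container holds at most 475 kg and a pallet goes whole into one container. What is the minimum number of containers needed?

Total = 350 + 175 + 175 + 125 + 100 + 100 + 100 + 75 + 50 = 1250 kg.
Lower bound: ⌈1250/475⌉ = 3 containers.
A packing using 3 containers:
  container 1: 350 + 125 = 475
  container 2: 175 + 175 + 100 = 450
  container 3: 100 + 100 + 75 + 50 = 325
This matches the lower bound, so 3 is optimal.

3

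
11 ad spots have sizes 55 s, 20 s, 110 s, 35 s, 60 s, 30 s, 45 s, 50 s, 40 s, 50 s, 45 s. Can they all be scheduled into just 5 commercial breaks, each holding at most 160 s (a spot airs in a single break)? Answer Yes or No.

A valid assignment using 4 commercial breaks:
  break 1: 110 + 50 = 160
  break 2: 60 + 55 + 45 = 160
  break 3: 50 + 45 + 40 + 20 = 155
  break 4: 35 + 30 = 65
That uses only 4 ≤ 5, so 5 commercial breaks are enough.

Yes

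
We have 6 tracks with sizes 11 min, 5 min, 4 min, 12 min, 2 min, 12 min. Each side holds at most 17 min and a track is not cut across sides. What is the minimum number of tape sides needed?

3

Total = 12 + 12 + 11 + 5 + 4 + 2 = 46 min.
Lower bound: ⌈46/17⌉ = 3 tape sides.
A packing using 3 tape sides:
  side 1: 12 + 5 = 17
  side 2: 12 + 4 = 16
  side 3: 11 + 2 = 13
This matches the lower bound, so 3 is optimal.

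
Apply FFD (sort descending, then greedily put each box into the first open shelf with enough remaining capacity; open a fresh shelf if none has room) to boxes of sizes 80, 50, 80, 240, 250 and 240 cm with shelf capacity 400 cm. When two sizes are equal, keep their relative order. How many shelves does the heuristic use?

3

Sorted descending: 250, 240, 240, 80, 80, 50.
  250 → shelf 1 (new)  [load 250/400]
  240 → shelf 2 (new)  [load 240/400]
  240 → shelf 3 (new)  [load 240/400]
  80 → shelf 1  [load 330/400]
  80 → shelf 2  [load 320/400]
  50 → shelf 1  [load 380/400]
3 shelves opened.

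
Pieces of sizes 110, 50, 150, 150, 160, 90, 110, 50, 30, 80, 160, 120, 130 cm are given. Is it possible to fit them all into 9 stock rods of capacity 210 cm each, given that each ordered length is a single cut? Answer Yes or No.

A valid assignment using 8 stock rods:
  stock rod 1: 160 + 50 = 210
  stock rod 2: 160 + 50 = 210
  stock rod 3: 150 + 30 = 180
  stock rod 4: 150 = 150
  stock rod 5: 130 + 80 = 210
  stock rod 6: 120 + 90 = 210
  stock rod 7: 110 = 110
  stock rod 8: 110 = 110
That uses only 8 ≤ 9, so 9 stock rods are enough.

Yes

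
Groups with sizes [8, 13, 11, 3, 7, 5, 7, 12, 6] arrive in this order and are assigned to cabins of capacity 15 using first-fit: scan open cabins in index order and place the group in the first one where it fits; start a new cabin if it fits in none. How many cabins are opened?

  8 → cabin 1 (new)  [load 8/15]
  13 → cabin 2 (new)  [load 13/15]
  11 → cabin 3 (new)  [load 11/15]
  3 → cabin 1  [load 11/15]
  7 → cabin 4 (new)  [load 7/15]
  5 → cabin 4  [load 12/15]
  7 → cabin 5 (new)  [load 7/15]
  12 → cabin 6 (new)  [load 12/15]
  6 → cabin 5  [load 13/15]
6 cabins opened.

6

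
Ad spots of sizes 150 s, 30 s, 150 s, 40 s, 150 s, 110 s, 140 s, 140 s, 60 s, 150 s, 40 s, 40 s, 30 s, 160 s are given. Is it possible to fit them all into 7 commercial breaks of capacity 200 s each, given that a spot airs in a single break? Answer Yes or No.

Total = 1390 s; ⌈1390/200⌉ = 7.
8 ad spots each exceed half the capacity and cannot share a break, forcing at least 8 commercial breaks.
At least 8 commercial breaks are required, but only 7 are allowed.

No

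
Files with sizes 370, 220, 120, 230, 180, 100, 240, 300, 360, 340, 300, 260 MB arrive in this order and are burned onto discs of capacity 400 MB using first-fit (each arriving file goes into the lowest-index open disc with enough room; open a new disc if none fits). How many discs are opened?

  370 → disc 1 (new)  [load 370/400]
  220 → disc 2 (new)  [load 220/400]
  120 → disc 2  [load 340/400]
  230 → disc 3 (new)  [load 230/400]
  180 → disc 4 (new)  [load 180/400]
  100 → disc 3  [load 330/400]
  240 → disc 5 (new)  [load 240/400]
  300 → disc 6 (new)  [load 300/400]
  360 → disc 7 (new)  [load 360/400]
  340 → disc 8 (new)  [load 340/400]
  300 → disc 9 (new)  [load 300/400]
  260 → disc 10 (new)  [load 260/400]
10 discs opened.

10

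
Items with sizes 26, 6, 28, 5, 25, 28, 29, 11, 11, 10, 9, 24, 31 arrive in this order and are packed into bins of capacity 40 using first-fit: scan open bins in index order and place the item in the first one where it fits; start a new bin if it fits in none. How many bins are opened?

7

  26 → bin 1 (new)  [load 26/40]
  6 → bin 1  [load 32/40]
  28 → bin 2 (new)  [load 28/40]
  5 → bin 1  [load 37/40]
  25 → bin 3 (new)  [load 25/40]
  28 → bin 4 (new)  [load 28/40]
  29 → bin 5 (new)  [load 29/40]
  11 → bin 2  [load 39/40]
  11 → bin 3  [load 36/40]
  10 → bin 4  [load 38/40]
  9 → bin 5  [load 38/40]
  24 → bin 6 (new)  [load 24/40]
  31 → bin 7 (new)  [load 31/40]
7 bins opened.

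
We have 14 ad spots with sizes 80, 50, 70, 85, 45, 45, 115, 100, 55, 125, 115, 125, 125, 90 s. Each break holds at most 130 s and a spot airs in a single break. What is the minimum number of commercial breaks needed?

Total = 125 + 125 + 125 + 115 + 115 + 100 + 90 + 85 + 80 + 70 + 55 + 50 + 45 + 45 = 1225 s.
Lower bound: ⌈1225/130⌉ = 10 commercial breaks.
A packing using 11 commercial breaks:
  break 1: 125 = 125
  break 2: 125 = 125
  break 3: 125 = 125
  break 4: 115 = 115
  break 5: 115 = 115
  break 6: 100 = 100
  break 7: 90 = 90
  break 8: 85 + 45 = 130
  break 9: 80 + 50 = 130
  break 10: 70 + 55 = 125
  break 11: 45 = 45
No arrangement into 10 commercial breaks stays within capacity, so 11 is optimal.

11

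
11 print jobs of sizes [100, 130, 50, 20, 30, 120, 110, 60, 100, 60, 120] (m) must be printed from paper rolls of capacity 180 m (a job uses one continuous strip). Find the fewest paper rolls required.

Total = 130 + 120 + 120 + 110 + 100 + 100 + 60 + 60 + 50 + 30 + 20 = 900 m.
Lower bound: ⌈900/180⌉ = 5 paper rolls.
Also, 6 print jobs each exceed 90 m, and no two of those can share a roll, so at least 6 paper rolls are needed.
A packing using 6 paper rolls:
  roll 1: 130 + 50 = 180
  roll 2: 120 + 60 = 180
  roll 3: 120 + 60 = 180
  roll 4: 110 + 30 + 20 = 160
  roll 5: 100 = 100
  roll 6: 100 = 100
This matches the lower bound, so 6 is optimal.

6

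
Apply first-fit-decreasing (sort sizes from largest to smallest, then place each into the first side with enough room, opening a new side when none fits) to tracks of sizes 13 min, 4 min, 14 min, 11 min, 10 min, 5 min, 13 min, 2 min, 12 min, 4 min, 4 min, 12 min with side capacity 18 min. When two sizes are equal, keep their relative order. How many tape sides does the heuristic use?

Sorted descending: 14, 13, 13, 12, 12, 11, 10, 5, 4, 4, 4, 2.
  14 → side 1 (new)  [load 14/18]
  13 → side 2 (new)  [load 13/18]
  13 → side 3 (new)  [load 13/18]
  12 → side 4 (new)  [load 12/18]
  12 → side 5 (new)  [load 12/18]
  11 → side 6 (new)  [load 11/18]
  10 → side 7 (new)  [load 10/18]
  5 → side 2  [load 18/18]
  4 → side 1  [load 18/18]
  4 → side 3  [load 17/18]
  4 → side 4  [load 16/18]
  2 → side 4  [load 18/18]
7 tape sides opened.

7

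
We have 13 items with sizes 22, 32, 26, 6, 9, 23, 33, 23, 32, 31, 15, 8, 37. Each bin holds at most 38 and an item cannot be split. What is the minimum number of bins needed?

9

Total = 37 + 33 + 32 + 32 + 31 + 26 + 23 + 23 + 22 + 15 + 9 + 8 + 6 = 297.
Lower bound: ⌈297/38⌉ = 8 bins.
Also, 9 items each exceed 19, and no two of those can share a bin, so at least 9 bins are needed.
A packing using 9 bins:
  bin 1: 37 = 37
  bin 2: 33 = 33
  bin 3: 32 + 6 = 38
  bin 4: 32 = 32
  bin 5: 31 = 31
  bin 6: 26 + 9 = 35
  bin 7: 23 + 15 = 38
  bin 8: 23 + 8 = 31
  bin 9: 22 = 22
This matches the lower bound, so 9 is optimal.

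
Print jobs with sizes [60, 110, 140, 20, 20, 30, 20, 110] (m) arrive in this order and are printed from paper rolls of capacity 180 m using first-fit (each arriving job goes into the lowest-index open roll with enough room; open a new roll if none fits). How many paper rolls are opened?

3

  60 → roll 1 (new)  [load 60/180]
  110 → roll 1  [load 170/180]
  140 → roll 2 (new)  [load 140/180]
  20 → roll 2  [load 160/180]
  20 → roll 2  [load 180/180]
  30 → roll 3 (new)  [load 30/180]
  20 → roll 3  [load 50/180]
  110 → roll 3  [load 160/180]
3 paper rolls opened.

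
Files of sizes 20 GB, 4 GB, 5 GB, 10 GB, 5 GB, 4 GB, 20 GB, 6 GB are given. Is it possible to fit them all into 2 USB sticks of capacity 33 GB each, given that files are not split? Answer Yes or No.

Total = 74 GB; ⌈74/33⌉ = 3.
At least 3 USB sticks are required, but only 2 are allowed.

No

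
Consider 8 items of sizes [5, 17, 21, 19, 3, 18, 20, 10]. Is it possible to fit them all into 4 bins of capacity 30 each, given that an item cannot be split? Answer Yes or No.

Total = 113; ⌈113/30⌉ = 4.
5 items each exceed half the capacity and cannot share a bin, forcing at least 5 bins.
At least 5 bins are required, but only 4 are allowed.

No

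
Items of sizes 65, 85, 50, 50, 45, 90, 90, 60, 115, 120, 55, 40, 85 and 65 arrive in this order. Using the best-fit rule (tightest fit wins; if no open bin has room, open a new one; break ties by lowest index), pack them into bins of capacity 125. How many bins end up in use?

  65 → bin 1 (new)  [load 65/125]
  85 → bin 2 (new)  [load 85/125]
  50 → bin 1  [load 115/125]
  50 → bin 3 (new)  [load 50/125]
  45 → bin 3  [load 95/125]
  90 → bin 4 (new)  [load 90/125]
  90 → bin 5 (new)  [load 90/125]
  60 → bin 6 (new)  [load 60/125]
  115 → bin 7 (new)  [load 115/125]
  120 → bin 8 (new)  [load 120/125]
  55 → bin 6  [load 115/125]
  40 → bin 2  [load 125/125]
  85 → bin 9 (new)  [load 85/125]
  65 → bin 10 (new)  [load 65/125]
10 bins opened.

10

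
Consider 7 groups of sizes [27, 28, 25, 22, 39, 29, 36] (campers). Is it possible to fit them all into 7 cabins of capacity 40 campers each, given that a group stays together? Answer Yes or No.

Yes

A valid assignment using 7 cabins:
  cabin 1: 39 = 39
  cabin 2: 36 = 36
  cabin 3: 29 = 29
  cabin 4: 28 = 28
  cabin 5: 27 = 27
  cabin 6: 25 = 25
  cabin 7: 22 = 22
Every load is within 40 campers, so 7 cabins suffice.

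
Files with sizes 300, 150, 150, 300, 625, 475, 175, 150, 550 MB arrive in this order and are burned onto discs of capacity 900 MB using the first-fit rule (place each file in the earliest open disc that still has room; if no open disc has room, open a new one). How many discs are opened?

  300 → disc 1 (new)  [load 300/900]
  150 → disc 1  [load 450/900]
  150 → disc 1  [load 600/900]
  300 → disc 1  [load 900/900]
  625 → disc 2 (new)  [load 625/900]
  475 → disc 3 (new)  [load 475/900]
  175 → disc 2  [load 800/900]
  150 → disc 3  [load 625/900]
  550 → disc 4 (new)  [load 550/900]
4 discs opened.

4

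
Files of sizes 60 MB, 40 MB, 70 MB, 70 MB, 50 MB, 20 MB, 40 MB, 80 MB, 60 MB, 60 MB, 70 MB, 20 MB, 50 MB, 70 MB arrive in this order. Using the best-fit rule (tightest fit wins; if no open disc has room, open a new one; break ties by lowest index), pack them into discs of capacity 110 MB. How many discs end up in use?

  60 → disc 1 (new)  [load 60/110]
  40 → disc 1  [load 100/110]
  70 → disc 2 (new)  [load 70/110]
  70 → disc 3 (new)  [load 70/110]
  50 → disc 4 (new)  [load 50/110]
  20 → disc 2  [load 90/110]
  40 → disc 3  [load 110/110]
  80 → disc 5 (new)  [load 80/110]
  60 → disc 4  [load 110/110]
  60 → disc 6 (new)  [load 60/110]
  70 → disc 7 (new)  [load 70/110]
  20 → disc 2  [load 110/110]
  50 → disc 6  [load 110/110]
  70 → disc 8 (new)  [load 70/110]
8 discs opened.

8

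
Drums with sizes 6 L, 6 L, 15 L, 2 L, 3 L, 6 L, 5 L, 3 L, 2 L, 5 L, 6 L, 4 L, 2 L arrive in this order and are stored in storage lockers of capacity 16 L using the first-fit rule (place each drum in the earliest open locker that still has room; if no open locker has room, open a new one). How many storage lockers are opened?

  6 → locker 1 (new)  [load 6/16]
  6 → locker 1  [load 12/16]
  15 → locker 2 (new)  [load 15/16]
  2 → locker 1  [load 14/16]
  3 → locker 3 (new)  [load 3/16]
  6 → locker 3  [load 9/16]
  5 → locker 3  [load 14/16]
  3 → locker 4 (new)  [load 3/16]
  2 → locker 1  [load 16/16]
  5 → locker 4  [load 8/16]
  6 → locker 4  [load 14/16]
  4 → locker 5 (new)  [load 4/16]
  2 → locker 3  [load 16/16]
5 storage lockers opened.

5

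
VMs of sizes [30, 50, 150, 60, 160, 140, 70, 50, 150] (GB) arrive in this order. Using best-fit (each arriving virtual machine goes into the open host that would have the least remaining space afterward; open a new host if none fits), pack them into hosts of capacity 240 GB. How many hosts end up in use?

  30 → host 1 (new)  [load 30/240]
  50 → host 1  [load 80/240]
  150 → host 1  [load 230/240]
  60 → host 2 (new)  [load 60/240]
  160 → host 2  [load 220/240]
  140 → host 3 (new)  [load 140/240]
  70 → host 3  [load 210/240]
  50 → host 4 (new)  [load 50/240]
  150 → host 4  [load 200/240]
4 hosts opened.

4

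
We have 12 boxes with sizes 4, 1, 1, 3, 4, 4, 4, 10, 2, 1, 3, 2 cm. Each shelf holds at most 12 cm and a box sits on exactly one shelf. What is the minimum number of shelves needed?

4

Total = 10 + 4 + 4 + 4 + 4 + 3 + 3 + 2 + 2 + 1 + 1 + 1 = 39 cm.
Lower bound: ⌈39/12⌉ = 4 shelves.
A packing using 4 shelves:
  shelf 1: 10 + 2 = 12
  shelf 2: 4 + 4 + 4 = 12
  shelf 3: 4 + 3 + 3 + 2 = 12
  shelf 4: 1 + 1 + 1 = 3
This matches the lower bound, so 4 is optimal.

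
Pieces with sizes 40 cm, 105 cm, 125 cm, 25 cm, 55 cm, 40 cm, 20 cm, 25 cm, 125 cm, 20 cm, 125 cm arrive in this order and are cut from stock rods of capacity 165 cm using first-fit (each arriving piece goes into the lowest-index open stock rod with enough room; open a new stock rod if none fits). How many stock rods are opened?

5

  40 → stock rod 1 (new)  [load 40/165]
  105 → stock rod 1  [load 145/165]
  125 → stock rod 2 (new)  [load 125/165]
  25 → stock rod 2  [load 150/165]
  55 → stock rod 3 (new)  [load 55/165]
  40 → stock rod 3  [load 95/165]
  20 → stock rod 1  [load 165/165]
  25 → stock rod 3  [load 120/165]
  125 → stock rod 4 (new)  [load 125/165]
  20 → stock rod 3  [load 140/165]
  125 → stock rod 5 (new)  [load 125/165]
5 stock rods opened.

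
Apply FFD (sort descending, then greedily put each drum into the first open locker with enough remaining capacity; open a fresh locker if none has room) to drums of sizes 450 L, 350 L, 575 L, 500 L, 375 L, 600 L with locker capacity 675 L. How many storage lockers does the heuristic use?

Sorted descending: 600, 575, 500, 450, 375, 350.
  600 → locker 1 (new)  [load 600/675]
  575 → locker 2 (new)  [load 575/675]
  500 → locker 3 (new)  [load 500/675]
  450 → locker 4 (new)  [load 450/675]
  375 → locker 5 (new)  [load 375/675]
  350 → locker 6 (new)  [load 350/675]
6 storage lockers opened.

6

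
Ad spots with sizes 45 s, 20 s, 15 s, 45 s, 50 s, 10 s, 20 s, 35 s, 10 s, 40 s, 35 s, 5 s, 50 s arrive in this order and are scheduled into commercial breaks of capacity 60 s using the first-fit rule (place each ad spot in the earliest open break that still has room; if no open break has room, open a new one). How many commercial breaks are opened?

8

  45 → break 1 (new)  [load 45/60]
  20 → break 2 (new)  [load 20/60]
  15 → break 1  [load 60/60]
  45 → break 3 (new)  [load 45/60]
  50 → break 4 (new)  [load 50/60]
  10 → break 2  [load 30/60]
  20 → break 2  [load 50/60]
  35 → break 5 (new)  [load 35/60]
  10 → break 2  [load 60/60]
  40 → break 6 (new)  [load 40/60]
  35 → break 7 (new)  [load 35/60]
  5 → break 3  [load 50/60]
  50 → break 8 (new)  [load 50/60]
8 commercial breaks opened.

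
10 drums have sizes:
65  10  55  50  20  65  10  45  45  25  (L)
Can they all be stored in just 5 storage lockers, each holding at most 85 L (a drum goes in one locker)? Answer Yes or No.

No

Total = 390 L; ⌈390/85⌉ = 5.
6 drums each exceed half the capacity and cannot share a locker, forcing at least 6 storage lockers.
At least 6 storage lockers are required, but only 5 are allowed.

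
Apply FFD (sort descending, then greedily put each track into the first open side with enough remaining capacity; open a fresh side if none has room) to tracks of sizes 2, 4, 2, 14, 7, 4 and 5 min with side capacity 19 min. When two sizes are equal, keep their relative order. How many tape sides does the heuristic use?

2

Sorted descending: 14, 7, 5, 4, 4, 2, 2.
  14 → side 1 (new)  [load 14/19]
  7 → side 2 (new)  [load 7/19]
  5 → side 1  [load 19/19]
  4 → side 2  [load 11/19]
  4 → side 2  [load 15/19]
  2 → side 2  [load 17/19]
  2 → side 2  [load 19/19]
2 tape sides opened.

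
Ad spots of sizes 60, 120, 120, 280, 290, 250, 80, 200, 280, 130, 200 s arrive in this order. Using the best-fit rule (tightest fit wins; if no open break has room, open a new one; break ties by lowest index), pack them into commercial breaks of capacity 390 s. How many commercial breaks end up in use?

7

  60 → break 1 (new)  [load 60/390]
  120 → break 1  [load 180/390]
  120 → break 1  [load 300/390]
  280 → break 2 (new)  [load 280/390]
  290 → break 3 (new)  [load 290/390]
  250 → break 4 (new)  [load 250/390]
  80 → break 1  [load 380/390]
  200 → break 5 (new)  [load 200/390]
  280 → break 6 (new)  [load 280/390]
  130 → break 4  [load 380/390]
  200 → break 7 (new)  [load 200/390]
7 commercial breaks opened.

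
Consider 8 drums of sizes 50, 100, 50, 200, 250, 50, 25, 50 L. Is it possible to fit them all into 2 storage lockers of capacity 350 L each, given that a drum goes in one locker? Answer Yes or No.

No

Total = 775 L; ⌈775/350⌉ = 3.
At least 3 storage lockers are required, but only 2 are allowed.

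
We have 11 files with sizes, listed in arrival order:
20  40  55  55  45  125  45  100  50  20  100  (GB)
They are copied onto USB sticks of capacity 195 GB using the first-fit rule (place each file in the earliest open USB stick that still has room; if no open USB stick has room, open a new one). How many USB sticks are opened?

4

  20 → USB stick 1 (new)  [load 20/195]
  40 → USB stick 1  [load 60/195]
  55 → USB stick 1  [load 115/195]
  55 → USB stick 1  [load 170/195]
  45 → USB stick 2 (new)  [load 45/195]
  125 → USB stick 2  [load 170/195]
  45 → USB stick 3 (new)  [load 45/195]
  100 → USB stick 3  [load 145/195]
  50 → USB stick 3  [load 195/195]
  20 → USB stick 1  [load 190/195]
  100 → USB stick 4 (new)  [load 100/195]
4 USB sticks opened.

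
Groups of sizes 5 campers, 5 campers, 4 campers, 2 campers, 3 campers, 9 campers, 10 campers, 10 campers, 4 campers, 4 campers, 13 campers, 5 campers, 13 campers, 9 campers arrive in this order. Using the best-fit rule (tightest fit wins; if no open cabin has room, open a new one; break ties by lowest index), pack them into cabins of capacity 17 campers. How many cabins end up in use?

7

  5 → cabin 1 (new)  [load 5/17]
  5 → cabin 1  [load 10/17]
  4 → cabin 1  [load 14/17]
  2 → cabin 1  [load 16/17]
  3 → cabin 2 (new)  [load 3/17]
  9 → cabin 2  [load 12/17]
  10 → cabin 3 (new)  [load 10/17]
  10 → cabin 4 (new)  [load 10/17]
  4 → cabin 2  [load 16/17]
  4 → cabin 3  [load 14/17]
  13 → cabin 5 (new)  [load 13/17]
  5 → cabin 4  [load 15/17]
  13 → cabin 6 (new)  [load 13/17]
  9 → cabin 7 (new)  [load 9/17]
7 cabins opened.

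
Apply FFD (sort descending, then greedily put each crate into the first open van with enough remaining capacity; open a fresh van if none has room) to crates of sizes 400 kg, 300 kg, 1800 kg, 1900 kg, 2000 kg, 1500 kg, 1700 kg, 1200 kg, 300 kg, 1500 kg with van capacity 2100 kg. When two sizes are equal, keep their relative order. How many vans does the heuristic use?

Sorted descending: 2000, 1900, 1800, 1700, 1500, 1500, 1200, 400, 300, 300.
  2000 → van 1 (new)  [load 2000/2100]
  1900 → van 2 (new)  [load 1900/2100]
  1800 → van 3 (new)  [load 1800/2100]
  1700 → van 4 (new)  [load 1700/2100]
  1500 → van 5 (new)  [load 1500/2100]
  1500 → van 6 (new)  [load 1500/2100]
  1200 → van 7 (new)  [load 1200/2100]
  400 → van 4  [load 2100/2100]
  300 → van 3  [load 2100/2100]
  300 → van 5  [load 1800/2100]
7 vans opened.

7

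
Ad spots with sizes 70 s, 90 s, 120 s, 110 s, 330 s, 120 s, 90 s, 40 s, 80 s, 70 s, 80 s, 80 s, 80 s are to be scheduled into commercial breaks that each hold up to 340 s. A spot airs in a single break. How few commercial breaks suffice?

Total = 330 + 120 + 120 + 110 + 90 + 90 + 80 + 80 + 80 + 80 + 70 + 70 + 40 = 1360 s.
Lower bound: ⌈1360/340⌉ = 4 commercial breaks.
A packing using 5 commercial breaks:
  break 1: 330 = 330
  break 2: 120 + 120 + 90 = 330
  break 3: 110 + 90 + 80 + 40 = 320
  break 4: 80 + 80 + 80 + 70 = 310
  break 5: 70 = 70
No arrangement into 4 commercial breaks stays within capacity, so 5 is optimal.

5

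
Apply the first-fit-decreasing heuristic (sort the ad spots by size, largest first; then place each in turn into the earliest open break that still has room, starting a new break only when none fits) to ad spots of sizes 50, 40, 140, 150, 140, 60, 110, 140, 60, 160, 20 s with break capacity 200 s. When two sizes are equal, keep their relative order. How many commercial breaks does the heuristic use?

6

Sorted descending: 160, 150, 140, 140, 140, 110, 60, 60, 50, 40, 20.
  160 → break 1 (new)  [load 160/200]
  150 → break 2 (new)  [load 150/200]
  140 → break 3 (new)  [load 140/200]
  140 → break 4 (new)  [load 140/200]
  140 → break 5 (new)  [load 140/200]
  110 → break 6 (new)  [load 110/200]
  60 → break 3  [load 200/200]
  60 → break 4  [load 200/200]
  50 → break 2  [load 200/200]
  40 → break 1  [load 200/200]
  20 → break 5  [load 160/200]
6 commercial breaks opened.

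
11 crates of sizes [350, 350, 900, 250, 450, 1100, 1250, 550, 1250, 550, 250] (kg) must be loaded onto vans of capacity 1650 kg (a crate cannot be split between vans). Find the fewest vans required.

5

Total = 1250 + 1250 + 1100 + 900 + 550 + 550 + 450 + 350 + 350 + 250 + 250 = 7250 kg.
Lower bound: ⌈7250/1650⌉ = 5 vans.
A packing using 5 vans:
  van 1: 1250 + 350 = 1600
  van 2: 1250 + 350 = 1600
  van 3: 1100 + 550 = 1650
  van 4: 900 + 550 = 1450
  van 5: 450 + 250 + 250 = 950
This matches the lower bound, so 5 is optimal.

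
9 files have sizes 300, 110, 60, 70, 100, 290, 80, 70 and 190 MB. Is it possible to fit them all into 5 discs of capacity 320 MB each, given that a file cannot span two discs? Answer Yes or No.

A valid assignment using 5 discs:
  disc 1: 300 = 300
  disc 2: 290 = 290
  disc 3: 190 + 110 = 300
  disc 4: 100 + 80 + 70 + 70 = 320
  disc 5: 60 = 60
Every load is within 320 MB, so 5 discs suffice.

Yes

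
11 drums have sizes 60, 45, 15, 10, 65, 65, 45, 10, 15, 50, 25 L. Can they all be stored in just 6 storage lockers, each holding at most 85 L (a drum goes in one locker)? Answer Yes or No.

A valid assignment using 6 storage lockers:
  locker 1: 65 + 15 = 80
  locker 2: 65 + 15 = 80
  locker 3: 60 + 25 = 85
  locker 4: 50 + 10 + 10 = 70
  locker 5: 45 = 45
  locker 6: 45 = 45
Every load is within 85 L, so 6 storage lockers suffice.

Yes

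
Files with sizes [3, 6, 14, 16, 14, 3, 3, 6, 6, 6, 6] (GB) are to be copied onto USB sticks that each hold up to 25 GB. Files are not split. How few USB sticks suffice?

4

Total = 16 + 14 + 14 + 6 + 6 + 6 + 6 + 6 + 3 + 3 + 3 = 83 GB.
Lower bound: ⌈83/25⌉ = 4 USB sticks.
A packing using 4 USB sticks:
  USB stick 1: 16 + 6 + 3 = 25
  USB stick 2: 14 + 6 + 3 = 23
  USB stick 3: 14 + 6 + 3 = 23
  USB stick 4: 6 + 6 = 12
This matches the lower bound, so 4 is optimal.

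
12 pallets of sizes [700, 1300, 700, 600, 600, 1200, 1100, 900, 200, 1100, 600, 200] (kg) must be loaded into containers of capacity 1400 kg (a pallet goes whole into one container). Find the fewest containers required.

Total = 1300 + 1200 + 1100 + 1100 + 900 + 700 + 700 + 600 + 600 + 600 + 200 + 200 = 9200 kg.
Lower bound: ⌈9200/1400⌉ = 7 containers.
A packing using 8 containers:
  container 1: 1300 = 1300
  container 2: 1200 + 200 = 1400
  container 3: 1100 + 200 = 1300
  container 4: 1100 = 1100
  container 5: 900 = 900
  container 6: 700 + 700 = 1400
  container 7: 600 + 600 = 1200
  container 8: 600 = 600
No arrangement into 7 containers stays within capacity, so 8 is optimal.

8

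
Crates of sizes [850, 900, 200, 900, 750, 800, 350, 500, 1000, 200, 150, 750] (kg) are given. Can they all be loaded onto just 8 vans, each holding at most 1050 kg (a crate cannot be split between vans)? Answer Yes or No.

Yes

A valid assignment using 8 vans:
  van 1: 1000 = 1000
  van 2: 900 + 150 = 1050
  van 3: 900 = 900
  van 4: 850 + 200 = 1050
  van 5: 800 + 200 = 1000
  van 6: 750 = 750
  van 7: 750 = 750
  van 8: 500 + 350 = 850
Every load is within 1050 kg, so 8 vans suffice.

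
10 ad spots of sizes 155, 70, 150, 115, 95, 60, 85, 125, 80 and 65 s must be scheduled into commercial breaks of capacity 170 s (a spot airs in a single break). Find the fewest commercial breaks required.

7

Total = 155 + 150 + 125 + 115 + 95 + 85 + 80 + 70 + 65 + 60 = 1000 s.
Lower bound: ⌈1000/170⌉ = 6 commercial breaks.
A packing using 7 commercial breaks:
  break 1: 155 = 155
  break 2: 150 = 150
  break 3: 125 = 125
  break 4: 115 = 115
  break 5: 95 + 70 = 165
  break 6: 85 + 80 = 165
  break 7: 65 + 60 = 125
No arrangement into 6 commercial breaks stays within capacity, so 7 is optimal.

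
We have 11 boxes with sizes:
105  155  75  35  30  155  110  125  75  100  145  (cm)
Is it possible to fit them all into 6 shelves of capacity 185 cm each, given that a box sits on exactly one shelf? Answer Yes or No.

Total = 1110 cm; ⌈1110/185⌉ = 6.
7 boxes each exceed half the capacity and cannot share a shelf, forcing at least 7 shelves.
At least 7 shelves are required, but only 6 are allowed.

No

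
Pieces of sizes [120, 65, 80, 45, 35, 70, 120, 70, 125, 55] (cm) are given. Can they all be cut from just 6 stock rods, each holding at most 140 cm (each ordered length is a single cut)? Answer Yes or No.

No

Total = 785 cm; ⌈785/140⌉ = 6.
The bound of 6 does not rule out 6, but exhaustive search shows no assignment into 6 stock rods of capacity 140 cm exists — the minimum is 7.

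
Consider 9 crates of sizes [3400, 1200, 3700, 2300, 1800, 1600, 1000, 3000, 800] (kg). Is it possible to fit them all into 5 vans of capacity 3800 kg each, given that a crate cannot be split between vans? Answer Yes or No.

No

Total = 18800 kg; ⌈18800/3800⌉ = 5.
The bound of 5 does not rule out 5, but exhaustive search shows no assignment into 5 vans of capacity 3800 kg exists — the minimum is 6.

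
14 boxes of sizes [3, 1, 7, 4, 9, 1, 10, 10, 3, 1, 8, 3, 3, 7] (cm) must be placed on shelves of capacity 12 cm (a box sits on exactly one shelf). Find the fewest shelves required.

Total = 10 + 10 + 9 + 8 + 7 + 7 + 4 + 3 + 3 + 3 + 3 + 1 + 1 + 1 = 70 cm.
Lower bound: ⌈70/12⌉ = 6 shelves.
A packing using 7 shelves:
  shelf 1: 10 + 1 + 1 = 12
  shelf 2: 10 + 1 = 11
  shelf 3: 9 + 3 = 12
  shelf 4: 8 + 4 = 12
  shelf 5: 7 + 3 = 10
  shelf 6: 7 + 3 = 10
  shelf 7: 3 = 3
No arrangement into 6 shelves stays within capacity, so 7 is optimal.

7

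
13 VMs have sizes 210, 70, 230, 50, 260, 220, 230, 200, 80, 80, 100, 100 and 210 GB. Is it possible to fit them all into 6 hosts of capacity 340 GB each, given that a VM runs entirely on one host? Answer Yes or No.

Total = 2040 GB; ⌈2040/340⌉ = 6.
7 VMs each exceed half the capacity and cannot share a host, forcing at least 7 hosts.
At least 7 hosts are required, but only 6 are allowed.

No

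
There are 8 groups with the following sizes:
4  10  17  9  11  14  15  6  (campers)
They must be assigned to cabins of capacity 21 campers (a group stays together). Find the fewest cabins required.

5

Total = 17 + 15 + 14 + 11 + 10 + 9 + 6 + 4 = 86 campers.
Lower bound: ⌈86/21⌉ = 5 cabins.
A packing using 5 cabins:
  cabin 1: 17 + 4 = 21
  cabin 2: 15 + 6 = 21
  cabin 3: 14 = 14
  cabin 4: 11 + 10 = 21
  cabin 5: 9 = 9
This matches the lower bound, so 5 is optimal.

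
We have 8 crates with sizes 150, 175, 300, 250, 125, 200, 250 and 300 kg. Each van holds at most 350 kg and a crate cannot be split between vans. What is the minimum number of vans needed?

6

Total = 300 + 300 + 250 + 250 + 200 + 175 + 150 + 125 = 1750 kg.
Lower bound: ⌈1750/350⌉ = 5 vans.
A packing using 6 vans:
  van 1: 300 = 300
  van 2: 300 = 300
  van 3: 250 = 250
  van 4: 250 = 250
  van 5: 200 + 150 = 350
  van 6: 175 + 125 = 300
No arrangement into 5 vans stays within capacity, so 6 is optimal.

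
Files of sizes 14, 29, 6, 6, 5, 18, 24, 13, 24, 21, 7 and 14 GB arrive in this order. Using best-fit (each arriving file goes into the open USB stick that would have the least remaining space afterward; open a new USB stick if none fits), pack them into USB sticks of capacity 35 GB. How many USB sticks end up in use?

  14 → USB stick 1 (new)  [load 14/35]
  29 → USB stick 2 (new)  [load 29/35]
  6 → USB stick 2  [load 35/35]
  6 → USB stick 1  [load 20/35]
  5 → USB stick 1  [load 25/35]
  18 → USB stick 3 (new)  [load 18/35]
  24 → USB stick 4 (new)  [load 24/35]
  13 → USB stick 3  [load 31/35]
  24 → USB stick 5 (new)  [load 24/35]
  21 → USB stick 6 (new)  [load 21/35]
  7 → USB stick 1  [load 32/35]
  14 → USB stick 6  [load 35/35]
6 USB sticks opened.

6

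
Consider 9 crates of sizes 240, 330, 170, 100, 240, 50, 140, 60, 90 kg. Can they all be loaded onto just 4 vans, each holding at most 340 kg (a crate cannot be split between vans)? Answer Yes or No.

Total = 1420 kg; ⌈1420/340⌉ = 5.
At least 5 vans are required, but only 4 are allowed.

No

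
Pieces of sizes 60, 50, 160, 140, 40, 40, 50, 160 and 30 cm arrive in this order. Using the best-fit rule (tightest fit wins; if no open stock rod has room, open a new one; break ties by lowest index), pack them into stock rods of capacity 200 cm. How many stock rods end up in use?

4

  60 → stock rod 1 (new)  [load 60/200]
  50 → stock rod 1  [load 110/200]
  160 → stock rod 2 (new)  [load 160/200]
  140 → stock rod 3 (new)  [load 140/200]
  40 → stock rod 2  [load 200/200]
  40 → stock rod 3  [load 180/200]
  50 → stock rod 1  [load 160/200]
  160 → stock rod 4 (new)  [load 160/200]
  30 → stock rod 1  [load 190/200]
4 stock rods opened.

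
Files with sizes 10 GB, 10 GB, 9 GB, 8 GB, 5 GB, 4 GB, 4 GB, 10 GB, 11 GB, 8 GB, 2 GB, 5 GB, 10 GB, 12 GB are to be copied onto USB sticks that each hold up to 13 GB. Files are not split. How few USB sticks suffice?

Total = 12 + 11 + 10 + 10 + 10 + 10 + 9 + 8 + 8 + 5 + 5 + 4 + 4 + 2 = 108 GB.
Lower bound: ⌈108/13⌉ = 9 USB sticks.
A packing using 10 USB sticks:
  USB stick 1: 12 = 12
  USB stick 2: 11 + 2 = 13
  USB stick 3: 10 = 10
  USB stick 4: 10 = 10
  USB stick 5: 10 = 10
  USB stick 6: 10 = 10
  USB stick 7: 9 + 4 = 13
  USB stick 8: 8 + 5 = 13
  USB stick 9: 8 + 5 = 13
  USB stick 10: 4 = 4
No arrangement into 9 USB sticks stays within capacity, so 10 is optimal.

10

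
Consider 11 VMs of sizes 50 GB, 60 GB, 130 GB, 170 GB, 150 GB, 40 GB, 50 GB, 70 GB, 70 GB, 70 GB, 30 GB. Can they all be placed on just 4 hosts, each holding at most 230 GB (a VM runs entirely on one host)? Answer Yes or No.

Yes

A valid assignment using 4 hosts:
  host 1: 170 + 60 = 230
  host 2: 150 + 70 = 220
  host 3: 130 + 70 + 30 = 230
  host 4: 70 + 50 + 50 + 40 = 210
Every load is within 230 GB, so 4 hosts suffice.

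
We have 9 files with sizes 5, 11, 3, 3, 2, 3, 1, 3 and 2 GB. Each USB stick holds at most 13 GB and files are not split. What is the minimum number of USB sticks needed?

Total = 11 + 5 + 3 + 3 + 3 + 3 + 2 + 2 + 1 = 33 GB.
Lower bound: ⌈33/13⌉ = 3 USB sticks.
A packing using 3 USB sticks:
  USB stick 1: 11 + 2 = 13
  USB stick 2: 5 + 3 + 3 + 2 = 13
  USB stick 3: 3 + 3 + 1 = 7
This matches the lower bound, so 3 is optimal.

3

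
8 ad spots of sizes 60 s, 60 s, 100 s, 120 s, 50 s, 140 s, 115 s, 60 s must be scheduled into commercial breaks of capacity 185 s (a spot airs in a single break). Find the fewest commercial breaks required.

5

Total = 140 + 120 + 115 + 100 + 60 + 60 + 60 + 50 = 705 s.
Lower bound: ⌈705/185⌉ = 4 commercial breaks.
A packing using 5 commercial breaks:
  break 1: 140 = 140
  break 2: 120 + 60 = 180
  break 3: 115 + 60 = 175
  break 4: 100 + 60 = 160
  break 5: 50 = 50
No arrangement into 4 commercial breaks stays within capacity, so 5 is optimal.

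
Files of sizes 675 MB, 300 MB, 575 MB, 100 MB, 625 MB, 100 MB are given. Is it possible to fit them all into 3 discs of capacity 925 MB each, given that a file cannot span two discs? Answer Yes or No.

A valid assignment using 3 discs:
  disc 1: 675 + 100 + 100 = 875
  disc 2: 625 + 300 = 925
  disc 3: 575 = 575
Every load is within 925 MB, so 3 discs suffice.

Yes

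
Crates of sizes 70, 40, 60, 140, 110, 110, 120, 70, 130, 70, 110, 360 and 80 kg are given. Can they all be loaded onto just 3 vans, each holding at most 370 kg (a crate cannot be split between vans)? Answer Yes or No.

Total = 1470 kg; ⌈1470/370⌉ = 4.
At least 4 vans are required, but only 3 are allowed.

No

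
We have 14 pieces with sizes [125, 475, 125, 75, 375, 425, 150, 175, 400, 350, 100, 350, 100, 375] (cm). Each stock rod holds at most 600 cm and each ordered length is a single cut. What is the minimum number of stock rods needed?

Total = 475 + 425 + 400 + 375 + 375 + 350 + 350 + 175 + 150 + 125 + 125 + 100 + 100 + 75 = 3600 cm.
Lower bound: ⌈3600/600⌉ = 6 stock rods.
Also, 7 pieces each exceed 300 cm, and no two of those can share a stock rod, so at least 7 stock rods are needed.
A packing using 7 stock rods:
  stock rod 1: 475 + 125 = 600
  stock rod 2: 425 + 175 = 600
  stock rod 3: 400 + 150 = 550
  stock rod 4: 375 + 125 + 100 = 600
  stock rod 5: 375 + 100 + 75 = 550
  stock rod 6: 350 = 350
  stock rod 7: 350 = 350
This matches the lower bound, so 7 is optimal.

7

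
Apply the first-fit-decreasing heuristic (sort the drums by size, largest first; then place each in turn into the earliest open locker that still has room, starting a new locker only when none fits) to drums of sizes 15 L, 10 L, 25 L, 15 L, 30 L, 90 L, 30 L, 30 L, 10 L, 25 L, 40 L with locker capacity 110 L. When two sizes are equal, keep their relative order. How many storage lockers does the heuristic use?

3

Sorted descending: 90, 40, 30, 30, 30, 25, 25, 15, 15, 10, 10.
  90 → locker 1 (new)  [load 90/110]
  40 → locker 2 (new)  [load 40/110]
  30 → locker 2  [load 70/110]
  30 → locker 2  [load 100/110]
  30 → locker 3 (new)  [load 30/110]
  25 → locker 3  [load 55/110]
  25 → locker 3  [load 80/110]
  15 → locker 1  [load 105/110]
  15 → locker 3  [load 95/110]
  10 → locker 2  [load 110/110]
  10 → locker 3  [load 105/110]
3 storage lockers opened.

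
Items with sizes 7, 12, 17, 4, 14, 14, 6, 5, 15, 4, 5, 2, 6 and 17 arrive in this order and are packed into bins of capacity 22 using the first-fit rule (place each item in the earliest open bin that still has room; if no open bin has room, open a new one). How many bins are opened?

  7 → bin 1 (new)  [load 7/22]
  12 → bin 1  [load 19/22]
  17 → bin 2 (new)  [load 17/22]
  4 → bin 2  [load 21/22]
  14 → bin 3 (new)  [load 14/22]
  14 → bin 4 (new)  [load 14/22]
  6 → bin 3  [load 20/22]
  5 → bin 4  [load 19/22]
  15 → bin 5 (new)  [load 15/22]
  4 → bin 5  [load 19/22]
  5 → bin 6 (new)  [load 5/22]
  2 → bin 1  [load 21/22]
  6 → bin 6  [load 11/22]
  17 → bin 7 (new)  [load 17/22]
7 bins opened.

7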